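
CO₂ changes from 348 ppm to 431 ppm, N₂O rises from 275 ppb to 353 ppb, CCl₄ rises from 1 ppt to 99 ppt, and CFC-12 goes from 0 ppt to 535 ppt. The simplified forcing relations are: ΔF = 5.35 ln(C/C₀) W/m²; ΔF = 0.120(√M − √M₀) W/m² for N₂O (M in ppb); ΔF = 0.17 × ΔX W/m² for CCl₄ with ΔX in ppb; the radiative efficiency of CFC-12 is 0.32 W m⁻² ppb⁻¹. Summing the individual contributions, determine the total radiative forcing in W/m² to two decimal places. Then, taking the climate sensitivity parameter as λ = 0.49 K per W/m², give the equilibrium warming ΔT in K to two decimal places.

ΔF = 1.60 W/m²; ΔT = 0.78 K

CO₂: 5.35 × ln(431/348) = 5.35 × ln(1.23851) = 5.35 × 0.21391 = 1.1444 W/m².
N₂O: 0.120 × (√353 − √275) = 0.120 × (18.7883 − 16.5831) = 0.120 × 2.2052 = 0.2646 W/m².
CCl₄: Δ = 99 − 1 = 98 ppt = 0.098 ppb; ΔF = 0.17 × 0.098 = 0.0167 W/m².
CFC-12: Δ = 535 − 0 = 535 ppt = 0.535 ppb; ΔF = 0.32 × 0.535 = 0.1712 W/m².
Total ΔF = 1.1444 + 0.2646 + 0.0167 + 0.1712 = 1.5969 W/m².
ΔT = λ ΔF = 0.49 × 1.60 = 0.7840 K.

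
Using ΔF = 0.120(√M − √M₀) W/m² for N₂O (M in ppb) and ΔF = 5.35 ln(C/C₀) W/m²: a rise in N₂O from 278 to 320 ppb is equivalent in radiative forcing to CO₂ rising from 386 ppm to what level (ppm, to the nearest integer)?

N₂O forcing: 0.120 × (√320 − √278) = 0.120 × (17.8885 − 16.6733) = 0.120 × 1.2152 = 0.14582 W/m².
Set 5.35 ln(C/386) = 0.14582: ln(C/386) = 0.14582/5.35 = 0.02726, so C = 386 × e^0.02726 = 386 × 1.02763 = 396.67 ppm.

C ≈ 397 ppm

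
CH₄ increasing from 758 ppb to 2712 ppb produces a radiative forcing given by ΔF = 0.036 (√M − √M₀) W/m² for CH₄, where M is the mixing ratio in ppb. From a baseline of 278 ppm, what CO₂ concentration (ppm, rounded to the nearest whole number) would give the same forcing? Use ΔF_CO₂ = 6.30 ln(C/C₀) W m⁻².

CH₄ forcing: 0.036 × (√2712 − √758) = 0.036 × (52.0769 − 27.5318) = 0.036 × 24.5451 = 0.88362 W/m².
Set 6.30 ln(C/278) = 0.88362: ln(C/278) = 0.88362/6.30 = 0.14026, so C = 278 × e^0.14026 = 278 × 1.15057 = 319.86 ppm.

C ≈ 320 ppm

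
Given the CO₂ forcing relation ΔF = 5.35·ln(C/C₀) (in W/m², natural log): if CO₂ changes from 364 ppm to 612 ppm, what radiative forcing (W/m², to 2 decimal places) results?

ΔF = 2.78 W/m²

CO₂: 5.35 × ln(612/364) = 5.35 × ln(1.68132) = 5.35 × 0.51958 = 2.7798 W/m².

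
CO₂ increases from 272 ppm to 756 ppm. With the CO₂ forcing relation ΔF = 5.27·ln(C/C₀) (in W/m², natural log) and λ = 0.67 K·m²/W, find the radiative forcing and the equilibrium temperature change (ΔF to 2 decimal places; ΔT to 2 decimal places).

ΔF = 5.39 W/m²; ΔT = 3.61 K

CO₂: 5.27 × ln(756/272) = 5.27 × ln(2.77941) = 5.27 × 1.02224 = 5.3872 W/m².
ΔT = λ ΔF = 0.67 × 5.39 = 3.6113 K.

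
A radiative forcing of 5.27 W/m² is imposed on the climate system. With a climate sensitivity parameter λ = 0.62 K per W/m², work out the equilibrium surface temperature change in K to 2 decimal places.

ΔT = 3.27 K

ΔT = λ ΔF = 0.62 × 5.27 = 3.2674 K.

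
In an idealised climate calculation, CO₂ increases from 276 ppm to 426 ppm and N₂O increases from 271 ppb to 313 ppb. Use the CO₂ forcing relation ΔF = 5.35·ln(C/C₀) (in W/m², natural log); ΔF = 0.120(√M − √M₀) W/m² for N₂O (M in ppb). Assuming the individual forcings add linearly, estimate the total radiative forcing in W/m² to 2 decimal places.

ΔF = 2.47 W/m²

CO₂: 5.35 × ln(426/276) = 5.35 × ln(1.54348) = 5.35 × 0.43404 = 2.3221 W/m².
N₂O: 0.120 × (√313 − √271) = 0.120 × (17.6918 − 16.4621) = 0.120 × 1.2297 = 0.1476 W/m².
Total ΔF = 2.3221 + 0.1476 = 2.4697 W/m².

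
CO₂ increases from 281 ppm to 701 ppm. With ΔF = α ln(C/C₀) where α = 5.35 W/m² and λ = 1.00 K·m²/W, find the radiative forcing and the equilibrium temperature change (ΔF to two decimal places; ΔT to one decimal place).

CO₂: 5.35 × ln(701/281) = 5.35 × ln(2.49466) = 5.35 × 0.91415 = 4.8907 W/m².
ΔT = λ ΔF = 1.00 × 4.89 = 4.8900 K.

ΔF = 4.89 W/m²; ΔT = 4.9 K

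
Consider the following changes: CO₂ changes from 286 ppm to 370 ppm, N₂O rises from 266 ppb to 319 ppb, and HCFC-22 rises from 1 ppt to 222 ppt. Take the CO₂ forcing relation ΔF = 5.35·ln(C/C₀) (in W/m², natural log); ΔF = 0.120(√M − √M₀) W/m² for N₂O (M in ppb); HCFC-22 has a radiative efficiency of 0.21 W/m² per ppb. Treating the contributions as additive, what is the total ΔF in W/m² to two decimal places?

CO₂: 5.35 × ln(370/286) = 5.35 × ln(1.29371) = 5.35 × 0.25751 = 1.3777 W/m².
N₂O: 0.120 × (√319 − √266) = 0.120 × (17.8606 − 16.3095) = 0.120 × 1.5511 = 0.1861 W/m².
HCFC-22: Δ = 222 − 1 = 221 ppt = 0.221 ppb; ΔF = 0.21 × 0.221 = 0.0464 W/m².
Total ΔF = 1.3777 + 0.1861 + 0.0464 = 1.6102 W/m².

ΔF = 1.61 W/m²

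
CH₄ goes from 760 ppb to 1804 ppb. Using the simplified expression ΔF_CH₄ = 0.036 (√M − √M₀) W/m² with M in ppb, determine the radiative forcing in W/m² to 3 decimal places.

ΔF = 0.537 W/m²

CH₄: 0.036 × (√1804 − √760) = 0.036 × (42.4735 − 27.5681) = 0.036 × 14.9054 = 0.5366 W/m².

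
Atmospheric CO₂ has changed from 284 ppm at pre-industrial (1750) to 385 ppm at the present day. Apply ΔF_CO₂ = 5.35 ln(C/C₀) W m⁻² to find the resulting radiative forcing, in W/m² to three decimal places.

CO₂: 5.35 × ln(385/284) = 5.35 × ln(1.35563) = 5.35 × 0.30427 = 1.6278 W/m².

ΔF = 1.628 W/m²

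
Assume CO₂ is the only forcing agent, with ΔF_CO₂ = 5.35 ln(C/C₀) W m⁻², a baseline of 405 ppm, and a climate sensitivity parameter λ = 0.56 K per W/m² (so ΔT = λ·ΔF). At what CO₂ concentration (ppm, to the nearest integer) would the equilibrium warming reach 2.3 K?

C ≈ 873 ppm

Required forcing: ΔF = ΔT/λ = 2.3/0.56 = 4.1071 W/m².
Then ln(C/405) = ΔF/5.35 = 4.1071/5.35 = 0.76768.
So C = 405 × e^0.76768 = 405 × 2.15476 = 872.68 ppm.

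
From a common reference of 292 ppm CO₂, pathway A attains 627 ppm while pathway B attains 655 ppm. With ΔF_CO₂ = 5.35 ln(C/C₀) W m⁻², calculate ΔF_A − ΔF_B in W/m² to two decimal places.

ΔF_A − ΔF_B = -0.23 W/m²

ΔF_A = 5.35 ln(627/292) = 5.35 × 0.76419 = 4.0884 W/m².
ΔF_B = 5.35 ln(655/292) = 5.35 × 0.80788 = 4.3222 W/m².
Difference: 4.0884 − 4.3222 = -0.2338 W/m².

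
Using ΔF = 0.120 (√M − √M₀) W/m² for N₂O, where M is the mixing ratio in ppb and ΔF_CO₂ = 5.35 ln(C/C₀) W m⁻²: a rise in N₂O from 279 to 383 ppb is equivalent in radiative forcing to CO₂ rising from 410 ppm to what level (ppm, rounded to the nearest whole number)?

N₂O forcing: 0.120 × (√383 − √279) = 0.120 × (19.5704 − 16.7033) = 0.120 × 2.8671 = 0.34405 W/m².
Set 5.35 ln(C/410) = 0.34405: ln(C/410) = 0.34405/5.35 = 0.06431, so C = 410 × e^0.06431 = 410 × 1.06642 = 437.23 ppm.

C ≈ 437 ppm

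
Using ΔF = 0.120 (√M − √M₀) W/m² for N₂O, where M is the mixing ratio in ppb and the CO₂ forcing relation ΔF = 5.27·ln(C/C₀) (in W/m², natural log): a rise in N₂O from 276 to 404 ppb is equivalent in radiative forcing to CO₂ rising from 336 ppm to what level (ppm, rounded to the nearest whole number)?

C ≈ 364 ppm

N₂O forcing: 0.120 × (√404 − √276) = 0.120 × (20.0998 − 16.6132) = 0.120 × 3.4866 = 0.41839 W/m².
Set 5.27 ln(C/336) = 0.41839: ln(C/336) = 0.41839/5.27 = 0.07939, so C = 336 × e^0.07939 = 336 × 1.08263 = 363.76 ppm.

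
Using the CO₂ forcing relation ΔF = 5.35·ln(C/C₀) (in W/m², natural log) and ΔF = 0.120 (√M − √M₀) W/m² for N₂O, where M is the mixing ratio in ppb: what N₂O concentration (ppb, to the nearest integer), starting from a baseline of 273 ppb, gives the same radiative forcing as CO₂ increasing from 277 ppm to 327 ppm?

M ≈ 572 ppb

CO₂ forcing: 5.35 × ln(327/277) = 5.35 × 0.165943 = 0.88780 W/m².
Set 0.120(√M − √273) = 0.88780: √M = 0.88780/0.120 + √273 = 7.3983 + 16.5227 = 23.9210.
M = (23.9210)² = 572.21 ppb.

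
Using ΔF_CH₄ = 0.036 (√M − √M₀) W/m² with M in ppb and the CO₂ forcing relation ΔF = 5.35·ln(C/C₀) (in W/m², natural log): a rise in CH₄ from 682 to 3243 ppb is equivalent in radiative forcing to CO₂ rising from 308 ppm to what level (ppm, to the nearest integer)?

C ≈ 379 ppm

CH₄ forcing: 0.036 × (√3243 − √682) = 0.036 × (56.9473 − 26.1151) = 0.036 × 30.8322 = 1.10996 W/m².
Set 5.35 ln(C/308) = 1.10996: ln(C/308) = 1.10996/5.35 = 0.20747, so C = 308 × e^0.20747 = 308 × 1.23056 = 379.01 ppm.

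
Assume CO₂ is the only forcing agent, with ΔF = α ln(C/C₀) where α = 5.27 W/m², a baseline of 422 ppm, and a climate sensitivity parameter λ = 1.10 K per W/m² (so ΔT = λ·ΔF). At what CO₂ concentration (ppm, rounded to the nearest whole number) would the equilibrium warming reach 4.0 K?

C ≈ 841 ppm

Required forcing: ΔF = ΔT/λ = 4.0/1.10 = 3.6364 W/m².
Then ln(C/422) = ΔF/5.27 = 3.6364/5.27 = 0.69002.
So C = 422 × e^0.69002 = 422 × 1.99376 = 841.37 ppm.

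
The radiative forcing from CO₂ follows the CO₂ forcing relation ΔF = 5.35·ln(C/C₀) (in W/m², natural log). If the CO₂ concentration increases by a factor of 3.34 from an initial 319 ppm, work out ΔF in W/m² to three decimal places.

ΔF = 6.452 W/m²

ΔF = 5.35 × ln(3.34) = 5.35 × 1.20597 = 6.4519 W/m².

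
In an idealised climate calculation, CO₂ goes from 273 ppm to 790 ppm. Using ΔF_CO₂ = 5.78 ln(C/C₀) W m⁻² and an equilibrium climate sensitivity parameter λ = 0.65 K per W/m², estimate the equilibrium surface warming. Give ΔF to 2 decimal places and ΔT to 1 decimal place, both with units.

CO₂: 5.78 × ln(790/273) = 5.78 × ln(2.89377) = 5.78 × 1.06256 = 6.1416 W/m².
ΔT = λ ΔF = 0.65 × 6.14 = 3.9910 K.

ΔF = 6.14 W/m²; ΔT = 4.0 K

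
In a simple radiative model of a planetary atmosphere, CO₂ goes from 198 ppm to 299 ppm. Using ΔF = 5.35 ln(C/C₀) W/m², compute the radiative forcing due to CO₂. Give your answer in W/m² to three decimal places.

ΔF = 2.205 W/m²

CO₂: 5.35 × ln(299/198) = 5.35 × ln(1.51010) = 5.35 × 0.41218 = 2.2052 W/m².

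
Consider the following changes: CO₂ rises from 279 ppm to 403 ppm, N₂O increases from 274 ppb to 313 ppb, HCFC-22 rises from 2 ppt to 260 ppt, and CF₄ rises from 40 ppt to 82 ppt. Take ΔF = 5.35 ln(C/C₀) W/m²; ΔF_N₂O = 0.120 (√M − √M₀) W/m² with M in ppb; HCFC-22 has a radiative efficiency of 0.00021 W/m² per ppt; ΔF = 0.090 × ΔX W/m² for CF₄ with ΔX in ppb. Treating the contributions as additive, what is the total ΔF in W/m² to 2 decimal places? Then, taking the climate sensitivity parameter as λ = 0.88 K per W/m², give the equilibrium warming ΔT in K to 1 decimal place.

ΔF = 2.16 W/m²; ΔT = 1.9 K

CO₂: 5.35 × ln(403/279) = 5.35 × ln(1.44444) = 5.35 × 0.36772 = 1.9673 W/m².
N₂O: 0.120 × (√313 − √274) = 0.120 × (17.6918 − 16.5529) = 0.120 × 1.1389 = 0.1367 W/m².
HCFC-22: ΔF = 0.00021 × (260 − 2) = 0.00021 × 258 = 0.0542 W/m².
CF₄: Δ = 82 − 40 = 42 ppt = 0.042 ppb; ΔF = 0.090 × 0.042 = 0.0038 W/m².
Total ΔF = 1.9673 + 0.1367 + 0.0542 + 0.0038 = 2.1620 W/m².
ΔT = λ ΔF = 0.88 × 2.16 = 1.9008 K.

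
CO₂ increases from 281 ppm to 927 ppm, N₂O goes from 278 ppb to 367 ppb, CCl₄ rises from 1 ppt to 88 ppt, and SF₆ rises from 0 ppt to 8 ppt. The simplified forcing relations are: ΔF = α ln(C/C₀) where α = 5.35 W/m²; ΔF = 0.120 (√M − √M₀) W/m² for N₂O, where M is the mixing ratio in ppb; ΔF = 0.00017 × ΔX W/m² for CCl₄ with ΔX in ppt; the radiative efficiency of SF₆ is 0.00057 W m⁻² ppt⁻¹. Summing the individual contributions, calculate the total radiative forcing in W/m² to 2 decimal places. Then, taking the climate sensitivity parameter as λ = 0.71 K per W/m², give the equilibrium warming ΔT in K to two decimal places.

ΔF = 6.70 W/m²; ΔT = 4.76 K

CO₂: 5.35 × ln(927/281) = 5.35 × ln(3.29893) = 5.35 × 1.19360 = 6.3858 W/m².
N₂O: 0.120 × (√367 − √278) = 0.120 × (19.1572 − 16.6733) = 0.120 × 2.4839 = 0.2981 W/m².
CCl₄: ΔF = 0.00017 × (88 − 1) = 0.00017 × 87 = 0.0148 W/m².
SF₆: ΔF = 0.00057 × (8 − 0) = 0.00057 × 8 = 0.0046 W/m².
Total ΔF = 6.3858 + 0.2981 + 0.0148 + 0.0046 = 6.7033 W/m².
ΔT = λ ΔF = 0.71 × 6.70 = 4.7570 K.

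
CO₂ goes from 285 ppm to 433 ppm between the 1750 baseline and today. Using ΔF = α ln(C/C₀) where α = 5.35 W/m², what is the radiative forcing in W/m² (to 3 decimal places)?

CO₂ absorption bands are partially saturated, so forcing scales with the logarithm of the concentration ratio.
CO₂: 5.35 × ln(433/285) = 5.35 × ln(1.51930) = 5.35 × 0.41825 = 2.2376 W/m².

ΔF = 2.238 W/m²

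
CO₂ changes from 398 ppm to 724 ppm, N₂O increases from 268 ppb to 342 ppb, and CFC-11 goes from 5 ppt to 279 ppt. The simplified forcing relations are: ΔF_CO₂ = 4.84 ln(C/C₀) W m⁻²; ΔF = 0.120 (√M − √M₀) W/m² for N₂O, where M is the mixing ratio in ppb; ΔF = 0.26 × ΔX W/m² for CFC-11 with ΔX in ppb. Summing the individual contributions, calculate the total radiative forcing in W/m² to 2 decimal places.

CO₂: 4.84 × ln(724/398) = 4.84 × ln(1.81910) = 4.84 × 0.59834 = 2.8960 W/m².
N₂O: 0.120 × (√342 − √268) = 0.120 × (18.4932 − 16.3707) = 0.120 × 2.1225 = 0.2547 W/m².
CFC-11: Δ = 279 − 5 = 274 ppt = 0.274 ppb; ΔF = 0.26 × 0.274 = 0.0712 W/m².
Total ΔF = 2.8960 + 0.2547 + 0.0712 = 3.2219 W/m².

ΔF = 3.22 W/m²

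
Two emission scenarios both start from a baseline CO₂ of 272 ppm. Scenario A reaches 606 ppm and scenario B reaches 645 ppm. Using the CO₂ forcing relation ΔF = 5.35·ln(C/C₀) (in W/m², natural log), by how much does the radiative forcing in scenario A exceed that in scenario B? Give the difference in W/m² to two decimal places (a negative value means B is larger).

ΔF_A − ΔF_B = -0.33 W/m²

ΔF_A = 5.35 ln(606/272) = 5.35 × 0.80108 = 4.2858 W/m².
ΔF_B = 5.35 ln(645/272) = 5.35 × 0.86345 = 4.6195 W/m².
Difference: 4.2858 − 4.6195 = -0.3337 W/m².
(Equivalently, ΔF_A − ΔF_B = 5.35 ln(606/645) = 5.35 × -0.06237 = -0.3337 W/m².)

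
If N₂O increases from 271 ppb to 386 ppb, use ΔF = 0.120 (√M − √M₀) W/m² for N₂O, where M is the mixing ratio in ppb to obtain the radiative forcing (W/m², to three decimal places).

N₂O: 0.120 × (√386 − √271) = 0.120 × (19.6469 − 16.4621) = 0.120 × 3.1848 = 0.3822 W/m².

ΔF = 0.382 W/m²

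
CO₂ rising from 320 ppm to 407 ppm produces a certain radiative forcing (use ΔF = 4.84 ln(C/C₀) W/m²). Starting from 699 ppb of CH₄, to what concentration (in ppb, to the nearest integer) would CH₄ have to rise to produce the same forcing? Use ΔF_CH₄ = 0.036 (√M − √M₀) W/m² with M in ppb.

CO₂ forcing: 4.84 × ln(407/320) = 4.84 × 0.240492 = 1.16398 W/m².
Set 0.036(√M − √699) = 1.16398: √M = 1.16398/0.036 + √699 = 32.3328 + 26.4386 = 58.7714.
M = (58.7714)² = 3454.08 ppb.

M ≈ 3454 ppb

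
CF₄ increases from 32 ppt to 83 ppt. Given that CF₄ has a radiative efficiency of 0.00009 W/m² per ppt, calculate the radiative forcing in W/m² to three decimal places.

ΔF = 0.005 W/m²

CF₄: ΔF = 0.00009 × (83 − 32) = 0.00009 × 51 = 0.0046 W/m².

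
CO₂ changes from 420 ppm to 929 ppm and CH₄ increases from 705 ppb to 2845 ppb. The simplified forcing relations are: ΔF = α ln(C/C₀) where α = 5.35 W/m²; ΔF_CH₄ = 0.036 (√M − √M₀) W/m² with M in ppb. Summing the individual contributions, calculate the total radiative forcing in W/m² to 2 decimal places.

CO₂: 5.35 × ln(929/420) = 5.35 × ln(2.21190) = 5.35 × 0.79385 = 4.2471 W/m².
CH₄: 0.036 × (√2845 − √705) = 0.036 × (53.3385 − 26.5518) = 0.036 × 26.7867 = 0.9643 W/m².
Total ΔF = 4.2471 + 0.9643 = 5.2114 W/m².

ΔF = 5.21 W/m²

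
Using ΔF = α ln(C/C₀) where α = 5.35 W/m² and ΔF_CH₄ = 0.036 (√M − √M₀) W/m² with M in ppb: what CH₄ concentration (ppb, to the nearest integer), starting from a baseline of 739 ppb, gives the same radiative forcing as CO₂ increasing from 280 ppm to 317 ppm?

M ≈ 2082 ppb

CO₂ forcing: 5.35 × ln(317/280) = 5.35 × 0.124112 = 0.66400 W/m².
Set 0.036(√M − √739) = 0.66400: √M = 0.66400/0.036 + √739 = 18.4444 + 27.1846 = 45.6290.
M = (45.6290)² = 2082.01 ppb.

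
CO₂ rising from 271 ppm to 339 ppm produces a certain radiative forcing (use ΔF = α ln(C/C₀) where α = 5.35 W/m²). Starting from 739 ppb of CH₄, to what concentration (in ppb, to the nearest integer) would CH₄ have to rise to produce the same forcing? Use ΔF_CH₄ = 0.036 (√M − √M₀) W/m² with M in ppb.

CO₂ forcing: 5.35 × ln(339/271) = 5.35 × 0.223881 = 1.19776 W/m².
Set 0.036(√M − √739) = 1.19776: √M = 1.19776/0.036 + √739 = 33.2711 + 27.1846 = 60.4557.
M = (60.4557)² = 3654.89 ppb.

M ≈ 3655 ppb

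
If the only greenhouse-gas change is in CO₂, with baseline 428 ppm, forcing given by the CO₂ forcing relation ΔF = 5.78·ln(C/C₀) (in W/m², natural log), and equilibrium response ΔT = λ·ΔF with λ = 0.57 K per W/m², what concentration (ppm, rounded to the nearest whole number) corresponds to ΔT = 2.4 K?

C ≈ 887 ppm

Required forcing: ΔF = ΔT/λ = 2.4/0.57 = 4.2105 W/m².
Then ln(C/428) = ΔF/5.78 = 4.2105/5.78 = 0.72846.
So C = 428 × e^0.72846 = 428 × 2.07189 = 886.77 ppm.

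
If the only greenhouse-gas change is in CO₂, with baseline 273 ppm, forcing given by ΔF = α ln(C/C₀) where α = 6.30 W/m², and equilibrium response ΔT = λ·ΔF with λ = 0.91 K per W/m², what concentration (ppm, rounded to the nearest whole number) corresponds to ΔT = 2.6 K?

C ≈ 430 ppm

Required forcing: ΔF = ΔT/λ = 2.6/0.91 = 2.8571 W/m².
Then ln(C/273) = ΔF/6.30 = 2.8571/6.30 = 0.45351.
So C = 273 × e^0.45351 = 273 × 1.57383 = 429.66 ppm.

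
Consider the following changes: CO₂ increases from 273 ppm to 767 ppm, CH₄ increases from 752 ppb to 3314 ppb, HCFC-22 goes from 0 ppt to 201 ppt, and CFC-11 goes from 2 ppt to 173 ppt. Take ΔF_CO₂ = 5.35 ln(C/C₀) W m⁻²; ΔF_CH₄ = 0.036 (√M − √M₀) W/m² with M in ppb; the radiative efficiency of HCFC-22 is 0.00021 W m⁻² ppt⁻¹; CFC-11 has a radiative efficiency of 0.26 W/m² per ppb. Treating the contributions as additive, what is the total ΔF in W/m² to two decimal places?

CO₂: 5.35 × ln(767/273) = 5.35 × ln(2.80952) = 5.35 × 1.03301 = 5.5266 W/m².
CH₄: 0.036 × (√3314 − √752) = 0.036 × (57.5674 − 27.4226) = 0.036 × 30.1448 = 1.0852 W/m².
HCFC-22: ΔF = 0.00021 × (201 − 0) = 0.00021 × 201 = 0.0422 W/m².
CFC-11: Δ = 173 − 2 = 171 ppt = 0.171 ppb; ΔF = 0.26 × 0.171 = 0.0445 W/m².
Total ΔF = 5.5266 + 1.0852 + 0.0422 + 0.0445 = 6.6985 W/m².

ΔF = 6.70 W/m²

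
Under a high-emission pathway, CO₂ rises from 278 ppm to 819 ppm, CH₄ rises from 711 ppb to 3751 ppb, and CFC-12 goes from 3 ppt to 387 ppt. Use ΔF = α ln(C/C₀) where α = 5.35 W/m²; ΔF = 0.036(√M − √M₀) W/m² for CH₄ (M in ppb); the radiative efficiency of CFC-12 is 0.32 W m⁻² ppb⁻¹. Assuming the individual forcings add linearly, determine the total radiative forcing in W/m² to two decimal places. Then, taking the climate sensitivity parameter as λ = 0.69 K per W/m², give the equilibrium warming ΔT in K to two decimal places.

CO₂: 5.35 × ln(819/278) = 5.35 × ln(2.94604) = 5.35 × 1.08046 = 5.7805 W/m².
CH₄: 0.036 × (√3751 − √711) = 0.036 × (61.2454 − 26.6646) = 0.036 × 34.5808 = 1.2449 W/m².
CFC-12: Δ = 387 − 3 = 384 ppt = 0.384 ppb; ΔF = 0.32 × 0.384 = 0.1229 W/m².
Total ΔF = 5.7805 + 1.2449 + 0.1229 = 7.1483 W/m².
ΔT = λ ΔF = 0.69 × 7.15 = 4.9335 K.

ΔF = 7.15 W/m²; ΔT = 4.93 K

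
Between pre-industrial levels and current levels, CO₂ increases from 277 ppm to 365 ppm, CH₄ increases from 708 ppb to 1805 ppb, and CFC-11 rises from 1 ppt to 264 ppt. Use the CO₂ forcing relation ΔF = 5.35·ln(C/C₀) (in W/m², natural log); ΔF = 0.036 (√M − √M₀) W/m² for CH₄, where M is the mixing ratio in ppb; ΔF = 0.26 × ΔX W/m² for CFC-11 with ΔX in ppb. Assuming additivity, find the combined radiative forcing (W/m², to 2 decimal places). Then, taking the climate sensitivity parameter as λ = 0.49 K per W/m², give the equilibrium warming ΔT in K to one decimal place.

ΔF = 2.12 W/m²; ΔT = 1.0 K

CO₂: 5.35 × ln(365/277) = 5.35 × ln(1.31769) = 5.35 × 0.27588 = 1.4760 W/m².
CH₄: 0.036 × (√1805 − √708) = 0.036 × (42.4853 − 26.6083) = 0.036 × 15.8770 = 0.5716 W/m².
CFC-11: Δ = 264 − 1 = 263 ppt = 0.263 ppb; ΔF = 0.26 × 0.263 = 0.0684 W/m².
Total ΔF = 1.4760 + 0.5716 + 0.0684 = 2.1160 W/m².
ΔT = λ ΔF = 0.49 × 2.12 = 1.0388 K.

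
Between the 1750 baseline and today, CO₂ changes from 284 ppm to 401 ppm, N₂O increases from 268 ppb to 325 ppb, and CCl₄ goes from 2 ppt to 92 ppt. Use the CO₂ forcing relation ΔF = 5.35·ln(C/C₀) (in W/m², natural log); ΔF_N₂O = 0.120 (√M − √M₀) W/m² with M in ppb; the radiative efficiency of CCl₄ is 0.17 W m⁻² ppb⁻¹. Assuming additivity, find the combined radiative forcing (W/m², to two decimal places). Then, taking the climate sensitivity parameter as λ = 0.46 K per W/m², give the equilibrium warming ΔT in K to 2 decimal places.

ΔF = 2.06 W/m²; ΔT = 0.95 K

CO₂: 5.35 × ln(401/284) = 5.35 × ln(1.41197) = 5.35 × 0.34499 = 1.8457 W/m².
N₂O: 0.120 × (√325 − √268) = 0.120 × (18.0278 − 16.3707) = 0.120 × 1.6571 = 0.1989 W/m².
CCl₄: Δ = 92 − 2 = 90 ppt = 0.090 ppb; ΔF = 0.17 × 0.090 = 0.0153 W/m².
Total ΔF = 1.8457 + 0.1989 + 0.0153 = 2.0599 W/m².
ΔT = λ ΔF = 0.46 × 2.06 = 0.9476 K.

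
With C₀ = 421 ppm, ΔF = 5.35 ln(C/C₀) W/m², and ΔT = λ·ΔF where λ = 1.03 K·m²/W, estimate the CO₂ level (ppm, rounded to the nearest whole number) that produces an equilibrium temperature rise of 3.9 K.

Required forcing: ΔF = ΔT/λ = 3.9/1.03 = 3.7864 W/m².
Then ln(C/421) = ΔF/5.35 = 3.7864/5.35 = 0.70774.
So C = 421 × e^0.70774 = 421 × 2.02940 = 854.38 ppm.

C ≈ 854 ppm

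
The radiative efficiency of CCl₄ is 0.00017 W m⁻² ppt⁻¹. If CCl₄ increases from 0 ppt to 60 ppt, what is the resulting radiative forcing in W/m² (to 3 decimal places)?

ΔF = 0.010 W/m²

CCl₄: ΔF = 0.00017 × (60 − 0) = 0.00017 × 60 = 0.0102 W/m².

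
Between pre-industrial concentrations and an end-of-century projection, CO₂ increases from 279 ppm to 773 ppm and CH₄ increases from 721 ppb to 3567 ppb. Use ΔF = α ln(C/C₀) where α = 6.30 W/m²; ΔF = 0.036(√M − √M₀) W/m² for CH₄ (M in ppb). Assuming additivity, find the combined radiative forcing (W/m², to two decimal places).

CO₂: 6.30 × ln(773/279) = 6.30 × ln(2.77061) = 6.30 × 1.01907 = 6.4201 W/m².
CH₄: 0.036 × (√3567 − √721) = 0.036 × (59.7244 − 26.8514) = 0.036 × 32.8730 = 1.1834 W/m².
Total ΔF = 6.4201 + 1.1834 = 7.6035 W/m².

ΔF = 7.60 W/m²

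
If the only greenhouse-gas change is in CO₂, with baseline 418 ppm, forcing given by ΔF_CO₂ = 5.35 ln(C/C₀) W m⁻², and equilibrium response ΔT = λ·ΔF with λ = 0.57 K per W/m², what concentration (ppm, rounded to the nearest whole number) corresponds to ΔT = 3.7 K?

C ≈ 1406 ppm

Required forcing: ΔF = ΔT/λ = 3.7/0.57 = 6.4912 W/m².
Then ln(C/418) = ΔF/5.35 = 6.4912/5.35 = 1.21331.
So C = 418 × e^1.21331 = 418 × 3.36460 = 1406.40 ppm.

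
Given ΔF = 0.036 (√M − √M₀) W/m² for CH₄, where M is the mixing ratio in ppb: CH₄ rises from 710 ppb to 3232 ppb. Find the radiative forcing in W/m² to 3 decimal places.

ΔF = 1.087 W/m²

CH₄: 0.036 × (√3232 − √710) = 0.036 × (56.8507 − 26.6458) = 0.036 × 30.2049 = 1.0874 W/m².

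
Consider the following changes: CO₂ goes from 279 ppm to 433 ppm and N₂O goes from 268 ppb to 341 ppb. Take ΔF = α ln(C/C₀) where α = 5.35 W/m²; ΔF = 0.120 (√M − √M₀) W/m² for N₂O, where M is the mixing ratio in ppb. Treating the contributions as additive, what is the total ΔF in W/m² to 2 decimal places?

ΔF = 2.60 W/m²

CO₂: 5.35 × ln(433/279) = 5.35 × ln(1.55197) = 5.35 × 0.43953 = 2.3515 W/m².
N₂O: 0.120 × (√341 − √268) = 0.120 × (18.4662 − 16.3707) = 0.120 × 2.0955 = 0.2515 W/m².
Total ΔF = 2.3515 + 0.2515 = 2.6030 W/m².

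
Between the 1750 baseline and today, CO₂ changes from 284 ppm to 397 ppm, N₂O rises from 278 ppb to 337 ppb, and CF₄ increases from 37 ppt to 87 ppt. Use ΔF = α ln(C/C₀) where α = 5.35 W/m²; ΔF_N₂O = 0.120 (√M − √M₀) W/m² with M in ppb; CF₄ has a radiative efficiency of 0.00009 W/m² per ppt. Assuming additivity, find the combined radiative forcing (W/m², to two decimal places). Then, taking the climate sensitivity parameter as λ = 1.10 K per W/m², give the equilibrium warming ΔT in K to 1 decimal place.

CO₂: 5.35 × ln(397/284) = 5.35 × ln(1.39789) = 5.35 × 0.33496 = 1.7920 W/m².
N₂O: 0.120 × (√337 − √278) = 0.120 × (18.3576 − 16.6733) = 0.120 × 1.6843 = 0.2021 W/m².
CF₄: ΔF = 0.00009 × (87 − 37) = 0.00009 × 50 = 0.0045 W/m².
Total ΔF = 1.7920 + 0.2021 + 0.0045 = 1.9986 W/m².
ΔT = λ ΔF = 1.10 × 2.00 = 2.2000 K.

ΔF = 2.00 W/m²; ΔT = 2.2 K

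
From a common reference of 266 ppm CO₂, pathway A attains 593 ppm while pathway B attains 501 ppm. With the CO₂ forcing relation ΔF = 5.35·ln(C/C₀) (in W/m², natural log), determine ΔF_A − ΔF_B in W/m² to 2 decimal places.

ΔF_A − ΔF_B = 0.90 W/m²

ΔF_A = 5.35 ln(593/266) = 5.35 × 0.80170 = 4.2891 W/m².
ΔF_B = 5.35 ln(501/266) = 5.35 × 0.63311 = 3.3871 W/m².
Difference: 4.2891 − 3.3871 = 0.9020 W/m².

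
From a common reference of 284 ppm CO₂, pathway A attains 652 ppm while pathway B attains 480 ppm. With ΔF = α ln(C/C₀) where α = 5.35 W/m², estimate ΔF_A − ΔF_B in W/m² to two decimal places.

ΔF_A = 5.35 ln(652/284) = 5.35 × 0.83107 = 4.4462 W/m².
ΔF_B = 5.35 ln(480/284) = 5.35 × 0.52481 = 2.8077 W/m².
Difference: 4.4462 − 2.8077 = 1.6385 W/m².

ΔF_A − ΔF_B = 1.64 W/m²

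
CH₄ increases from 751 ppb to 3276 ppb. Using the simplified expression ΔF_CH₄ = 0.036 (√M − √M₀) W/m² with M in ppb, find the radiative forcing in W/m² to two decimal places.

ΔF = 1.07 W/m²

CH₄: 0.036 × (√3276 − √751) = 0.036 × (57.2364 − 27.4044) = 0.036 × 29.8320 = 1.0740 W/m².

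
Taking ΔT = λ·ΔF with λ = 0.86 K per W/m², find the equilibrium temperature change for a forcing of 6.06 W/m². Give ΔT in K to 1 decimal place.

ΔT = λ ΔF = 0.86 × 6.06 = 5.2116 K.

ΔT = 5.2 K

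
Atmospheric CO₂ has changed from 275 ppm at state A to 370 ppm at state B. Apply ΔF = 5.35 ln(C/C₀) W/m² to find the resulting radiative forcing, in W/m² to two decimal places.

ΔF = 1.59 W/m²

CO₂: 5.35 × ln(370/275) = 5.35 × ln(1.34545) = 5.35 × 0.29673 = 1.5875 W/m².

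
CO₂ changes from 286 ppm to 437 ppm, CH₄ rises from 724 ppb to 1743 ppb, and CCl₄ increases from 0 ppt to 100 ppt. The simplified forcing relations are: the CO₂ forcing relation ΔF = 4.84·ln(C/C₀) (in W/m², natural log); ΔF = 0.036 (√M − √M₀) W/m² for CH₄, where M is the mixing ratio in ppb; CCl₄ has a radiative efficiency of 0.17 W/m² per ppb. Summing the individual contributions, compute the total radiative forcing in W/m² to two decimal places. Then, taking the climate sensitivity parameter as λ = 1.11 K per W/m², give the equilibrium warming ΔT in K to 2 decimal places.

ΔF = 2.60 W/m²; ΔT = 2.89 K

CO₂: 4.84 × ln(437/286) = 4.84 × ln(1.52797) = 4.84 × 0.42394 = 2.0519 W/m².
CH₄: 0.036 × (√1743 − √724) = 0.036 × (41.7493 − 26.9072) = 0.036 × 14.8421 = 0.5343 W/m².
CCl₄: Δ = 100 − 0 = 100 ppt = 0.100 ppb; ΔF = 0.17 × 0.100 = 0.0170 W/m².
Total ΔF = 2.0519 + 0.5343 + 0.0170 = 2.6032 W/m².
ΔT = λ ΔF = 1.11 × 2.60 = 2.8860 K.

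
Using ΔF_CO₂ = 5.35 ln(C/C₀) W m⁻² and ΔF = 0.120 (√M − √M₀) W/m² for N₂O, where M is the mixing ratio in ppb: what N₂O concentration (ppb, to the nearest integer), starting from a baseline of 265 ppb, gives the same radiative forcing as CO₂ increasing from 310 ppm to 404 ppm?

CO₂ forcing: 5.35 × ln(404/310) = 5.35 × 0.264843 = 1.41691 W/m².
Set 0.120(√M − √265) = 1.41691: √M = 1.41691/0.120 + √265 = 11.8076 + 16.2788 = 28.0864.
M = (28.0864)² = 788.85 ppb.

M ≈ 789 ppb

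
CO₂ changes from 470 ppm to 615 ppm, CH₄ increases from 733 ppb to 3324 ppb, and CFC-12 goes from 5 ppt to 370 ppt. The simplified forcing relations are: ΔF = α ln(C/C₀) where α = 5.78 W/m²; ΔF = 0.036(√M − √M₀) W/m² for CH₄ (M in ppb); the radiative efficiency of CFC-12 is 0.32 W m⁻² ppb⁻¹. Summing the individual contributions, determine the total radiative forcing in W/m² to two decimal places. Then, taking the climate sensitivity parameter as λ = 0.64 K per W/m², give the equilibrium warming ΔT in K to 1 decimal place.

CO₂: 5.78 × ln(615/470) = 5.78 × ln(1.30851) = 5.78 × 0.26889 = 1.5542 W/m².
CH₄: 0.036 × (√3324 − √733) = 0.036 × (57.6541 − 27.0740) = 0.036 × 30.5801 = 1.1009 W/m².
CFC-12: Δ = 370 − 5 = 365 ppt = 0.365 ppb; ΔF = 0.32 × 0.365 = 0.1168 W/m².
Total ΔF = 1.5542 + 1.1009 + 0.1168 = 2.7719 W/m².
ΔT = λ ΔF = 0.64 × 2.77 = 1.7728 K.

ΔF = 2.77 W/m²; ΔT = 1.8 K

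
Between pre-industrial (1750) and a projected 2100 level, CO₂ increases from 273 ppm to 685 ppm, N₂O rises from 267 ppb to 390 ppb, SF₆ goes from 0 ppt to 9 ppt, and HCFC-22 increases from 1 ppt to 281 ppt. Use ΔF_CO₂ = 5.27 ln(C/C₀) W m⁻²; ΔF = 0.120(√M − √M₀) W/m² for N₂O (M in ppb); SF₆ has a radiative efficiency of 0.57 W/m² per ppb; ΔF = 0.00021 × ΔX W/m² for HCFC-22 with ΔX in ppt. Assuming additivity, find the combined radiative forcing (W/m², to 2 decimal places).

CO₂: 5.27 × ln(685/273) = 5.27 × ln(2.50916) = 5.27 × 0.91995 = 4.8481 W/m².
N₂O: 0.120 × (√390 − √267) = 0.120 × (19.7484 − 16.3401) = 0.120 × 3.4083 = 0.4090 W/m².
SF₆: Δ = 9 − 0 = 9 ppt = 0.009 ppb; ΔF = 0.57 × 0.009 = 0.0051 W/m².
HCFC-22: ΔF = 0.00021 × (281 − 1) = 0.00021 × 280 = 0.0588 W/m².
Total ΔF = 4.8481 + 0.4090 + 0.0051 + 0.0588 = 5.3210 W/m².

ΔF = 5.32 W/m²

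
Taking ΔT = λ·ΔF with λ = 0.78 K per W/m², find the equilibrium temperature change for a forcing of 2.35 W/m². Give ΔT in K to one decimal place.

ΔT = 1.8 K

ΔT = λ ΔF = 0.78 × 2.35 = 1.8330 K.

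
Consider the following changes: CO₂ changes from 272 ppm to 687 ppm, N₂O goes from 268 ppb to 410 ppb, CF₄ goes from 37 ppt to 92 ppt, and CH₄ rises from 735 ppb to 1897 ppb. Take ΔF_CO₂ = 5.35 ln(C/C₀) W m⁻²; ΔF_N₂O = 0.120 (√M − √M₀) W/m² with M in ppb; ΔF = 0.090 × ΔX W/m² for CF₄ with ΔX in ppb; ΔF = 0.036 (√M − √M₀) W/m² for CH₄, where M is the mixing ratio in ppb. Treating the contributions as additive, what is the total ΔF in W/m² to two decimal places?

CO₂: 5.35 × ln(687/272) = 5.35 × ln(2.52574) = 5.35 × 0.92653 = 4.9569 W/m².
N₂O: 0.120 × (√410 − √268) = 0.120 × (20.2485 − 16.3707) = 0.120 × 3.8778 = 0.4653 W/m².
CF₄: Δ = 92 − 37 = 55 ppt = 0.055 ppb; ΔF = 0.090 × 0.055 = 0.0050 W/m².
CH₄: 0.036 × (√1897 − √735) = 0.036 × (43.5546 − 27.1109) = 0.036 × 16.4437 = 0.5920 W/m².
Total ΔF = 4.9569 + 0.4653 + 0.0050 + 0.5920 = 6.0192 W/m².

ΔF = 6.02 W/m²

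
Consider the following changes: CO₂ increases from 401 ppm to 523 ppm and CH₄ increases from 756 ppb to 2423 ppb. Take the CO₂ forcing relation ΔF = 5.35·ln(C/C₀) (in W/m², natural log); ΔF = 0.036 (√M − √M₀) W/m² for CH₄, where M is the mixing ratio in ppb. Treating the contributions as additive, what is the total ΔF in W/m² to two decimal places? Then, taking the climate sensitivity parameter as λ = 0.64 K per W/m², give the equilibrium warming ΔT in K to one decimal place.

CO₂: 5.35 × ln(523/401) = 5.35 × ln(1.30424) = 5.35 × 0.26562 = 1.4211 W/m².
CH₄: 0.036 × (√2423 − √756) = 0.036 × (49.2240 − 27.4955) = 0.036 × 21.7285 = 0.7822 W/m².
Total ΔF = 1.4211 + 0.7822 = 2.2033 W/m².
ΔT = λ ΔF = 0.64 × 2.20 = 1.4080 K.

ΔF = 2.20 W/m²; ΔT = 1.4 K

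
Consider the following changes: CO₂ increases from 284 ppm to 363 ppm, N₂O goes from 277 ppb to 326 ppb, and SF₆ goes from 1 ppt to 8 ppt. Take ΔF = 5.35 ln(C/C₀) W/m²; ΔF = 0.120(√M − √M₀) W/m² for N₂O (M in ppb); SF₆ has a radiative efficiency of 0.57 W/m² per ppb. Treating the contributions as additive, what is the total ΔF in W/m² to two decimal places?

ΔF = 1.49 W/m²

CO₂: 5.35 × ln(363/284) = 5.35 × ln(1.27817) = 5.35 × 0.24543 = 1.3131 W/m².
N₂O: 0.120 × (√326 − √277) = 0.120 × (18.0555 − 16.6433) = 0.120 × 1.4122 = 0.1695 W/m².
SF₆: Δ = 8 − 1 = 7 ppt = 0.007 ppb; ΔF = 0.57 × 0.007 = 0.0040 W/m².
Total ΔF = 1.3131 + 0.1695 + 0.0040 = 1.4866 W/m².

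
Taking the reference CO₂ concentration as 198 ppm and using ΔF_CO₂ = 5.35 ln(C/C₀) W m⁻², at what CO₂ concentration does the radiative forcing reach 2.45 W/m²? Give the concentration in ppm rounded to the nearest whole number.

Set 5.35 ln(C/198) = 2.45, so ln(C/198) = 2.45/5.35 = 0.45794.
Then C/198 = e^0.45794 = 1.58081, giving C = 198 × 1.58081 = 313.00 ppm.

C ≈ 313 ppm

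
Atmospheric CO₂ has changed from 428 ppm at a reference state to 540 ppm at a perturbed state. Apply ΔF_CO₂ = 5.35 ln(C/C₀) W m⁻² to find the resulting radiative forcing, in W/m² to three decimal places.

ΔF = 1.244 W/m²

CO₂ absorption bands are partially saturated, so forcing scales with the logarithm of the concentration ratio.
CO₂: 5.35 × ln(540/428) = 5.35 × ln(1.26168) = 5.35 × 0.23244 = 1.2436 W/m².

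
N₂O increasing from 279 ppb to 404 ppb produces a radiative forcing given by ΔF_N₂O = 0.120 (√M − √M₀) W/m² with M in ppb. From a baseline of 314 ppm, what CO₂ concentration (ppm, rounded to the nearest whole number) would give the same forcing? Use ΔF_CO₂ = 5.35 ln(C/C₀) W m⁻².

C ≈ 339 ppm

N₂O forcing: 0.120 × (√404 − √279) = 0.120 × (20.0998 − 16.7033) = 0.120 × 3.3965 = 0.40758 W/m².
Set 5.35 ln(C/314) = 0.40758: ln(C/314) = 0.40758/5.35 = 0.07618, so C = 314 × e^0.07618 = 314 × 1.07916 = 338.86 ppm.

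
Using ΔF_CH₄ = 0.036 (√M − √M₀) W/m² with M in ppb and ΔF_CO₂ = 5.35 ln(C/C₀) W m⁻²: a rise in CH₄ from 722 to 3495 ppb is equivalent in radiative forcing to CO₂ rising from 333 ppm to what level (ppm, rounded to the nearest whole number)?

C ≈ 414 ppm

CH₄ forcing: 0.036 × (√3495 − √722) = 0.036 × (59.1185 − 26.8701) = 0.036 × 32.2484 = 1.16094 W/m².
Set 5.35 ln(C/333) = 1.16094: ln(C/333) = 1.16094/5.35 = 0.21700, so C = 333 × e^0.21700 = 333 × 1.24234 = 413.70 ppm.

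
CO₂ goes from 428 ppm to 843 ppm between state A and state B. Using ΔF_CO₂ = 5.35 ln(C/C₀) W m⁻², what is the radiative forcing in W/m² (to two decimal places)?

ΔF = 3.63 W/m²

CO₂ absorption bands are partially saturated, so forcing scales with the logarithm of the concentration ratio.
CO₂: 5.35 × ln(843/428) = 5.35 × ln(1.96963) = 5.35 × 0.67785 = 3.6265 W/m².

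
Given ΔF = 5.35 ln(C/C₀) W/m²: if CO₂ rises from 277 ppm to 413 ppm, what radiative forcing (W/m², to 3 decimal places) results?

ΔF = 2.137 W/m²

CO₂ absorption bands are partially saturated, so forcing scales with the logarithm of the concentration ratio.
CO₂: 5.35 × ln(413/277) = 5.35 × ln(1.49097) = 5.35 × 0.39943 = 2.1370 W/m².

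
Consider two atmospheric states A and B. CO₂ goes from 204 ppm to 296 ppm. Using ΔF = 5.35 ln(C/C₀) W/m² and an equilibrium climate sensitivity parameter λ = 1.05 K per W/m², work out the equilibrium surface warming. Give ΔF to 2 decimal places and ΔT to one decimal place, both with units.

CO₂: 5.35 × ln(296/204) = 5.35 × ln(1.45098) = 5.35 × 0.37224 = 1.9915 W/m².
ΔT = λ ΔF = 1.05 × 1.99 = 2.0895 K.

ΔF = 1.99 W/m²; ΔT = 2.1 K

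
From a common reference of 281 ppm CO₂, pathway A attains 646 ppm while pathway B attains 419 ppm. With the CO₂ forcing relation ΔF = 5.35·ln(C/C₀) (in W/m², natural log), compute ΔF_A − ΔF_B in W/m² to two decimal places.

ΔF_A − ΔF_B = 2.32 W/m²

ΔF_A = 5.35 ln(646/281) = 5.35 × 0.83244 = 4.4536 W/m².
ΔF_B = 5.35 ln(419/281) = 5.35 × 0.39952 = 2.1374 W/m².
Difference: 4.4536 − 2.1374 = 2.3162 W/m².
(Equivalently, ΔF_A − ΔF_B = 5.35 ln(646/419) = 5.35 × 0.43293 = 2.3162 W/m².)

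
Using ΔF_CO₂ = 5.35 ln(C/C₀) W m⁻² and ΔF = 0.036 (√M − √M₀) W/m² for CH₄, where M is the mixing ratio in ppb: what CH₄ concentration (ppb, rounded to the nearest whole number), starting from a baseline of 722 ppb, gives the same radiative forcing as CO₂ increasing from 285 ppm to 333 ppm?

M ≈ 2500 ppb

CO₂ forcing: 5.35 × ln(333/285) = 5.35 × 0.155653 = 0.83274 W/m².
Set 0.036(√M − √722) = 0.83274: √M = 0.83274/0.036 + √722 = 23.1317 + 26.8701 = 50.0018.
M = (50.0018)² = 2500.18 ppb.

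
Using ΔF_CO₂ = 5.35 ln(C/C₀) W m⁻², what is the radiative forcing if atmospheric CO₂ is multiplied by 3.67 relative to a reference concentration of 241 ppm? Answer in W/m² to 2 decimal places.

ΔF = 5.35 × ln(3.67) = 5.35 × 1.30019 = 6.9560 W/m².

ΔF = 6.96 W/m²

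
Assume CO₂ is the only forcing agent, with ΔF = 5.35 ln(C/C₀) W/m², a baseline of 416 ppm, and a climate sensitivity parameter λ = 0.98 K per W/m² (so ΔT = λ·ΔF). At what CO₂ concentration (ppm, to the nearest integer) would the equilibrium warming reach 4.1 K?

C ≈ 909 ppm

Required forcing: ΔF = ΔT/λ = 4.1/0.98 = 4.1837 W/m².
Then ln(C/416) = ΔF/5.35 = 4.1837/5.35 = 0.78200.
So C = 416 × e^0.78200 = 416 × 2.18584 = 909.31 ppm.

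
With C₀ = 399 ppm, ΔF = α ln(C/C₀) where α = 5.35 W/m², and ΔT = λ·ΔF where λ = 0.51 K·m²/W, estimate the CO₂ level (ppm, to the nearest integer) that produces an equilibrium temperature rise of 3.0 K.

C ≈ 1198 ppm

Required forcing: ΔF = ΔT/λ = 3.0/0.51 = 5.8824 W/m².
Then ln(C/399) = ΔF/5.35 = 5.8824/5.35 = 1.09951.
So C = 399 × e^1.09951 = 399 × 3.00269 = 1198.07 ppm.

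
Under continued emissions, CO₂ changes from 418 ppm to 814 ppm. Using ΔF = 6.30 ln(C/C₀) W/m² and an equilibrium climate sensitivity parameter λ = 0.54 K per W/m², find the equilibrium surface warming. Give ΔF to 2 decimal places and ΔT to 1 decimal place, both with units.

CO₂: 6.30 × ln(814/418) = 6.30 × ln(1.94737) = 6.30 × 0.66648 = 4.1988 W/m².
ΔT = λ ΔF = 0.54 × 4.20 = 2.2680 K.

ΔF = 4.20 W/m²; ΔT = 2.3 K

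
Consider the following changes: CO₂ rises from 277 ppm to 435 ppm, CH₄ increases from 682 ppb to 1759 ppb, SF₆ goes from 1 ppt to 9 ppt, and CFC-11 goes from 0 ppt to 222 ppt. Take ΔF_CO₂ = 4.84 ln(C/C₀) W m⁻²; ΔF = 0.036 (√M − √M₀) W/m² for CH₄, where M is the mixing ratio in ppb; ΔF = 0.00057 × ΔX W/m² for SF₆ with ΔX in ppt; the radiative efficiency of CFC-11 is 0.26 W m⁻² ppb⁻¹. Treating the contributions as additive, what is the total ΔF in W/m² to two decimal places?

CO₂: 4.84 × ln(435/277) = 4.84 × ln(1.57040) = 4.84 × 0.45133 = 2.1844 W/m².
CH₄: 0.036 × (√1759 − √682) = 0.036 × (41.9404 − 26.1151) = 0.036 × 15.8253 = 0.5697 W/m².
SF₆: ΔF = 0.00057 × (9 − 1) = 0.00057 × 8 = 0.0046 W/m².
CFC-11: Δ = 222 − 0 = 222 ppt = 0.222 ppb; ΔF = 0.26 × 0.222 = 0.0577 W/m².
Total ΔF = 2.1844 + 0.5697 + 0.0046 + 0.0577 = 2.8164 W/m².

ΔF = 2.82 W/m²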